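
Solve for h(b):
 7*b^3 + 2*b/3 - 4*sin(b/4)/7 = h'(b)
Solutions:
 h(b) = C1 + 7*b^4/4 + b^2/3 + 16*cos(b/4)/7


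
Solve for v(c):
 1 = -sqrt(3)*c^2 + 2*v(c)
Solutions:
 v(c) = sqrt(3)*c^2/2 + 1/2


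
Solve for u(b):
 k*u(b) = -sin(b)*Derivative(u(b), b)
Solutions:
 u(b) = C1*exp(k*(-log(cos(b) - 1) + log(cos(b) + 1))/2)


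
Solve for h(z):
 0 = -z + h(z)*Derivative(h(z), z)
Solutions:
 h(z) = -sqrt(C1 + z^2)
 h(z) = sqrt(C1 + z^2)


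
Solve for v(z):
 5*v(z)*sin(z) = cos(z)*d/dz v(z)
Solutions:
 v(z) = C1/cos(z)^5


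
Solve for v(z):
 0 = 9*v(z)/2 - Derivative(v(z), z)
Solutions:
 v(z) = C1*exp(9*z/2)


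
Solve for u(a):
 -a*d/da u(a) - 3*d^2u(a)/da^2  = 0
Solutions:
 u(a) = C1 + C2*erf(sqrt(6)*a/6)


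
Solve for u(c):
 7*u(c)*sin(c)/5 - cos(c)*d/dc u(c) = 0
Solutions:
 u(c) = C1/cos(c)^(7/5)


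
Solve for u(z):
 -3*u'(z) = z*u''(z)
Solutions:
 u(z) = C1 + C2/z^2


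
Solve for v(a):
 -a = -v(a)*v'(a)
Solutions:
 v(a) = -sqrt(C1 + a^2)
 v(a) = sqrt(C1 + a^2)


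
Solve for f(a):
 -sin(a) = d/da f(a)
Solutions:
 f(a) = C1 + cos(a)


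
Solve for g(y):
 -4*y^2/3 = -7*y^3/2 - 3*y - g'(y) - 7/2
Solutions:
 g(y) = C1 - 7*y^4/8 + 4*y^3/9 - 3*y^2/2 - 7*y/2


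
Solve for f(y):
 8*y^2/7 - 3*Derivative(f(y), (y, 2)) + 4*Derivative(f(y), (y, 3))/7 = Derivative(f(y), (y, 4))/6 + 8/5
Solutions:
 f(y) = C1 + C2*y + 2*y^4/63 + 32*y^3/1323 - 12688*y^2/46305 + (C3*sin(3*sqrt(82)*y/7) + C4*cos(3*sqrt(82)*y/7))*exp(12*y/7)


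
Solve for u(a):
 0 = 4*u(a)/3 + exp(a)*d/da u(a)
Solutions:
 u(a) = C1*exp(4*exp(-a)/3)


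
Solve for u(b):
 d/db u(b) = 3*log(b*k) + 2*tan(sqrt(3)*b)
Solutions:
 u(b) = C1 + 3*b*log(b*k) - 3*b - 2*sqrt(3)*log(cos(sqrt(3)*b))/3


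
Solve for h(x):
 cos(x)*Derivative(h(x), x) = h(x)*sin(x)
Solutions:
 h(x) = C1/cos(x)


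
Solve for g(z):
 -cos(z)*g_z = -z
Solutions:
 g(z) = C1 + Integral(z/cos(z), z)


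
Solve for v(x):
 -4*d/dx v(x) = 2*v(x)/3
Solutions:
 v(x) = C1*exp(-x/6)


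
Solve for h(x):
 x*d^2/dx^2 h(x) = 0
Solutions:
 h(x) = C1 + C2*x


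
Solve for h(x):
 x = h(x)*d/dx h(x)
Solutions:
 h(x) = -sqrt(C1 + x^2)
 h(x) = sqrt(C1 + x^2)


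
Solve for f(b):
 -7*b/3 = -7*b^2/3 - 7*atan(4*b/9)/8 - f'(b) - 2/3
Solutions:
 f(b) = C1 - 7*b^3/9 + 7*b^2/6 - 7*b*atan(4*b/9)/8 - 2*b/3 + 63*log(16*b^2 + 81)/64


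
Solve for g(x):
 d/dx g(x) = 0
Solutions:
 g(x) = C1


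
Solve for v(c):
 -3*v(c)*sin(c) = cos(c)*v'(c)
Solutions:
 v(c) = C1*cos(c)^3


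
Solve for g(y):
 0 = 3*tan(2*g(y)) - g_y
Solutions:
 g(y) = -asin(C1*exp(6*y))/2 + pi/2
 g(y) = asin(C1*exp(6*y))/2


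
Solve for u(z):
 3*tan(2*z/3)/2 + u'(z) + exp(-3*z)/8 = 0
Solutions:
 u(z) = C1 - 9*log(tan(2*z/3)^2 + 1)/8 + exp(-3*z)/24


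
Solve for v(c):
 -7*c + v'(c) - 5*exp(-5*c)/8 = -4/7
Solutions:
 v(c) = C1 + 7*c^2/2 - 4*c/7 - exp(-5*c)/8


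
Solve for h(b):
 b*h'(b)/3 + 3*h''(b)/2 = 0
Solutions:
 h(b) = C1 + C2*erf(b/3)


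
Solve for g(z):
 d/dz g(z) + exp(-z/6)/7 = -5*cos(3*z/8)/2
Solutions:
 g(z) = C1 - 20*sin(3*z/8)/3 + 6*exp(-z/6)/7


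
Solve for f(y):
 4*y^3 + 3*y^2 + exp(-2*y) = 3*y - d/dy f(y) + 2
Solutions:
 f(y) = C1 - y^4 - y^3 + 3*y^2/2 + 2*y + exp(-2*y)/2


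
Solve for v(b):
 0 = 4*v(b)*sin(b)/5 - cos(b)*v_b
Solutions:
 v(b) = C1/cos(b)^(4/5)


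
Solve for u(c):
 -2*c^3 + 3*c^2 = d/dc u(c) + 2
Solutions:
 u(c) = C1 - c^4/2 + c^3 - 2*c


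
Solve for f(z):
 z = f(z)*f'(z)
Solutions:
 f(z) = -sqrt(C1 + z^2)
 f(z) = sqrt(C1 + z^2)


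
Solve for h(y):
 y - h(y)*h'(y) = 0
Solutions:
 h(y) = -sqrt(C1 + y^2)
 h(y) = sqrt(C1 + y^2)


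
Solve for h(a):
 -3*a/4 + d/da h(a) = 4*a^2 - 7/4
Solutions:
 h(a) = C1 + 4*a^3/3 + 3*a^2/8 - 7*a/4


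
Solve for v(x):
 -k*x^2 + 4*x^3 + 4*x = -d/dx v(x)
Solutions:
 v(x) = C1 + k*x^3/3 - x^4 - 2*x^2


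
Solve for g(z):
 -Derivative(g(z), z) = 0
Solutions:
 g(z) = C1


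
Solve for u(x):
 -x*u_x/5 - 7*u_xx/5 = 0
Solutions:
 u(x) = C1 + C2*erf(sqrt(14)*x/14)


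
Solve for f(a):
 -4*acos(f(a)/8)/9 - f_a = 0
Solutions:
 Integral(1/acos(_y/8), (_y, f(a))) = C1 - 4*a/9


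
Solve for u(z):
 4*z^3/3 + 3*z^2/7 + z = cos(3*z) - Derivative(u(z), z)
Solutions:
 u(z) = C1 - z^4/3 - z^3/7 - z^2/2 + sin(3*z)/3


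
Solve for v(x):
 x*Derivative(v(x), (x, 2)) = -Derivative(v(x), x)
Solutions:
 v(x) = C1 + C2*log(x)


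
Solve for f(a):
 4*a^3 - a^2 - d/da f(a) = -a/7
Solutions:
 f(a) = C1 + a^4 - a^3/3 + a^2/14


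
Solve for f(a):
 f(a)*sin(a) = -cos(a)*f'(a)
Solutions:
 f(a) = C1*cos(a)


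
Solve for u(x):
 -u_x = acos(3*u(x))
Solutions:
 Integral(1/acos(3*_y), (_y, u(x))) = C1 - x


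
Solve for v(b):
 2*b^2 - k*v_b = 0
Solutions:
 v(b) = C1 + 2*b^3/(3*k)


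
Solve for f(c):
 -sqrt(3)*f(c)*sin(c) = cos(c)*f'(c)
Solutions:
 f(c) = C1*cos(c)^(sqrt(3))


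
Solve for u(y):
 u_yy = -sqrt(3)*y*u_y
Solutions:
 u(y) = C1 + C2*erf(sqrt(2)*3^(1/4)*y/2)


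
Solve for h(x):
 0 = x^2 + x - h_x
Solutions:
 h(x) = C1 + x^3/3 + x^2/2


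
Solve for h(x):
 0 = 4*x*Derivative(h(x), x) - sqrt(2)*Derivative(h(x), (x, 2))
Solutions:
 h(x) = C1 + C2*erfi(2^(1/4)*x)


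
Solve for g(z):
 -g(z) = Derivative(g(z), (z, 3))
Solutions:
 g(z) = C3*exp(-z) + (C1*sin(sqrt(3)*z/2) + C2*cos(sqrt(3)*z/2))*exp(z/2)


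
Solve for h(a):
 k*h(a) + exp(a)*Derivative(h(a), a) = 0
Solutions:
 h(a) = C1*exp(k*exp(-a))


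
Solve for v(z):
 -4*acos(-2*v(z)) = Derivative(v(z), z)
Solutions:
 Integral(1/acos(-2*_y), (_y, v(z))) = C1 - 4*z


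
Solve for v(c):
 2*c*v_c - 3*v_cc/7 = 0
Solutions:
 v(c) = C1 + C2*erfi(sqrt(21)*c/3)


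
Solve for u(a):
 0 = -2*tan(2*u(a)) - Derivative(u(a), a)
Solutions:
 u(a) = -asin(C1*exp(-4*a))/2 + pi/2
 u(a) = asin(C1*exp(-4*a))/2


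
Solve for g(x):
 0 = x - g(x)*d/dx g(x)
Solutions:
 g(x) = -sqrt(C1 + x^2)
 g(x) = sqrt(C1 + x^2)


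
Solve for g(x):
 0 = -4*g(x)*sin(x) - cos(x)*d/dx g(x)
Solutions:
 g(x) = C1*cos(x)^4


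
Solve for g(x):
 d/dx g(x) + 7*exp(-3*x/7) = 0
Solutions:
 g(x) = C1 + 49*exp(-3*x/7)/3


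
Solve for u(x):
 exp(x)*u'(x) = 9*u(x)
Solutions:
 u(x) = C1*exp(-9*exp(-x))


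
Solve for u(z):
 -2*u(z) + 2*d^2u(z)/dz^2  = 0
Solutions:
 u(z) = C1*exp(-z) + C2*exp(z)


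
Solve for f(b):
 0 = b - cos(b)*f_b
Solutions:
 f(b) = C1 + Integral(b/cos(b), b)


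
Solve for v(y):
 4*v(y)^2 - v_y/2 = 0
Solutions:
 v(y) = -1/(C1 + 8*y)


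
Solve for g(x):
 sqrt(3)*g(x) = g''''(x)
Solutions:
 g(x) = C1*exp(-3^(1/8)*x) + C2*exp(3^(1/8)*x) + C3*sin(3^(1/8)*x) + C4*cos(3^(1/8)*x)


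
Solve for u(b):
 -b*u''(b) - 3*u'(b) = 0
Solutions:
 u(b) = C1 + C2/b^2


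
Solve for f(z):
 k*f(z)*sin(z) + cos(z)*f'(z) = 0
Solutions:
 f(z) = C1*exp(k*log(cos(z)))


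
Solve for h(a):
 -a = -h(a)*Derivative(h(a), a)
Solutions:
 h(a) = -sqrt(C1 + a^2)
 h(a) = sqrt(C1 + a^2)


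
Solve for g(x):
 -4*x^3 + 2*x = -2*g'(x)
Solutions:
 g(x) = C1 + x^4/2 - x^2/2


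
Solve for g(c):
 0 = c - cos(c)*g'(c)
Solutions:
 g(c) = C1 + Integral(c/cos(c), c)


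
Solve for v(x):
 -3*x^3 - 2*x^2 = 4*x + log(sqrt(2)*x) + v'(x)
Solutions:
 v(x) = C1 - 3*x^4/4 - 2*x^3/3 - 2*x^2 - x*log(x) - x*log(2)/2 + x


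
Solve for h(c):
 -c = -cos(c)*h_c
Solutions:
 h(c) = C1 + Integral(c/cos(c), c)


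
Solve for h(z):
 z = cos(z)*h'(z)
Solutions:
 h(z) = C1 + Integral(z/cos(z), z)


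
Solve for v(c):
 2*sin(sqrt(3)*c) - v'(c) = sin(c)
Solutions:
 v(c) = C1 + cos(c) - 2*sqrt(3)*cos(sqrt(3)*c)/3


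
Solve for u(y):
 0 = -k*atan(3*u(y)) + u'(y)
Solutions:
 Integral(1/atan(3*_y), (_y, u(y))) = C1 + k*y


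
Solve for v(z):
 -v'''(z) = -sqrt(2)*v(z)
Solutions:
 v(z) = C3*exp(2^(1/6)*z) + (C1*sin(2^(1/6)*sqrt(3)*z/2) + C2*cos(2^(1/6)*sqrt(3)*z/2))*exp(-2^(1/6)*z/2)


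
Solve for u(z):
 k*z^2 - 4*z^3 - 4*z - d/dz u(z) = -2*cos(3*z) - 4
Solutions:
 u(z) = C1 + k*z^3/3 - z^4 - 2*z^2 + 4*z + 2*sin(3*z)/3


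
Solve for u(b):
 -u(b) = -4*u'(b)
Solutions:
 u(b) = C1*exp(b/4)


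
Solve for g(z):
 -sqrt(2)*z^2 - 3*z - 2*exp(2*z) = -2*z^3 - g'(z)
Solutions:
 g(z) = C1 - z^4/2 + sqrt(2)*z^3/3 + 3*z^2/2 + exp(2*z)


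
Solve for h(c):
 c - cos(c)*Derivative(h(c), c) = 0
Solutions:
 h(c) = C1 + Integral(c/cos(c), c)


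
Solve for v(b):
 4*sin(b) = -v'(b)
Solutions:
 v(b) = C1 + 4*cos(b)


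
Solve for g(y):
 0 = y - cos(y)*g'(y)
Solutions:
 g(y) = C1 + Integral(y/cos(y), y)


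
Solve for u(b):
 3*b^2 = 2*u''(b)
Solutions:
 u(b) = C1 + C2*b + b^4/8


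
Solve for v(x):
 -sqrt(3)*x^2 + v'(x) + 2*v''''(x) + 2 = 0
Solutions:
 v(x) = C1 + C4*exp(-2^(2/3)*x/2) + sqrt(3)*x^3/3 - 2*x + (C2*sin(2^(2/3)*sqrt(3)*x/4) + C3*cos(2^(2/3)*sqrt(3)*x/4))*exp(2^(2/3)*x/4)


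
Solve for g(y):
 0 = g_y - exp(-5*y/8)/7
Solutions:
 g(y) = C1 - 8*exp(-5*y/8)/35


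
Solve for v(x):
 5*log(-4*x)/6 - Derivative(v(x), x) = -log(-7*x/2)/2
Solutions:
 v(x) = C1 + 4*x*log(-x)/3 + x*(-8 + 7*log(2) + 3*log(7))/6


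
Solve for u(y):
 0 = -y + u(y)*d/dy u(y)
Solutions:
 u(y) = -sqrt(C1 + y^2)
 u(y) = sqrt(C1 + y^2)


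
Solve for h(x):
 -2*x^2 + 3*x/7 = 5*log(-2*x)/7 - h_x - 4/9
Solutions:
 h(x) = C1 + 2*x^3/3 - 3*x^2/14 + 5*x*log(-x)/7 + x*(-73 + 45*log(2))/63


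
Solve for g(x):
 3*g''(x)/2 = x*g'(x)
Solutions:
 g(x) = C1 + C2*erfi(sqrt(3)*x/3)


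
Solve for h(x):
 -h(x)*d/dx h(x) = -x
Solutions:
 h(x) = -sqrt(C1 + x^2)
 h(x) = sqrt(C1 + x^2)


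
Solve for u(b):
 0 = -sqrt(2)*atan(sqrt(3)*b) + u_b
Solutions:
 u(b) = C1 + sqrt(2)*(b*atan(sqrt(3)*b) - sqrt(3)*log(3*b^2 + 1)/6)


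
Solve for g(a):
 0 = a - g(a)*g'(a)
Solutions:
 g(a) = -sqrt(C1 + a^2)
 g(a) = sqrt(C1 + a^2)


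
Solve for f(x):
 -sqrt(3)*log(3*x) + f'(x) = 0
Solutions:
 f(x) = C1 + sqrt(3)*x*log(x) - sqrt(3)*x + sqrt(3)*x*log(3)


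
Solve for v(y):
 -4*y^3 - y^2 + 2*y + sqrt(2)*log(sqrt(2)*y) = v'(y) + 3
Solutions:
 v(y) = C1 - y^4 - y^3/3 + y^2 + sqrt(2)*y*log(y) - 3*y - sqrt(2)*y + sqrt(2)*y*log(2)/2


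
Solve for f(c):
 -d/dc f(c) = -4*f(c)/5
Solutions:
 f(c) = C1*exp(4*c/5)


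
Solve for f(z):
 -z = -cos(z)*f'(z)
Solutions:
 f(z) = C1 + Integral(z/cos(z), z)


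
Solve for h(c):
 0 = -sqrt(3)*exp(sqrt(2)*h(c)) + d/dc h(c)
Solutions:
 h(c) = sqrt(2)*(2*log(-1/(C1 + sqrt(3)*c)) - log(2))/4


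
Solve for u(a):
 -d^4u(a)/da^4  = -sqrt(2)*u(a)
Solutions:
 u(a) = C1*exp(-2^(1/8)*a) + C2*exp(2^(1/8)*a) + C3*sin(2^(1/8)*a) + C4*cos(2^(1/8)*a)


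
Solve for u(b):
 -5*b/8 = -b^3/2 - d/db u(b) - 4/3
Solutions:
 u(b) = C1 - b^4/8 + 5*b^2/16 - 4*b/3


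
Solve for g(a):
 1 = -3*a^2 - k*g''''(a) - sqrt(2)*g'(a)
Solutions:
 g(a) = C1 + C2*exp(2^(1/6)*a*(-1/k)^(1/3)) + C3*exp(2^(1/6)*a*(-1/k)^(1/3)*(-1 + sqrt(3)*I)/2) + C4*exp(-2^(1/6)*a*(-1/k)^(1/3)*(1 + sqrt(3)*I)/2) - sqrt(2)*a^3/2 - sqrt(2)*a/2


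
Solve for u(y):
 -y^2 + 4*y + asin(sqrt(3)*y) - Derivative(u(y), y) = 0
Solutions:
 u(y) = C1 - y^3/3 + 2*y^2 + y*asin(sqrt(3)*y) + sqrt(3)*sqrt(1 - 3*y^2)/3


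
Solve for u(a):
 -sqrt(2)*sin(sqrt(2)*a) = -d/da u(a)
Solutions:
 u(a) = C1 - cos(sqrt(2)*a)


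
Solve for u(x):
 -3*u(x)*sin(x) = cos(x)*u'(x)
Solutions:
 u(x) = C1*cos(x)^3


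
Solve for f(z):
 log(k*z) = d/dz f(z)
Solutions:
 f(z) = C1 + z*log(k*z) - z


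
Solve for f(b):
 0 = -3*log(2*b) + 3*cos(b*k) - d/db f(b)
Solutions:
 f(b) = C1 - 3*b*log(b) - 3*b*log(2) + 3*b + 3*Piecewise((sin(b*k)/k, Ne(k, 0)), (b, True))


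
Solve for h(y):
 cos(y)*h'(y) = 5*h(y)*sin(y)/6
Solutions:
 h(y) = C1/cos(y)^(5/6)


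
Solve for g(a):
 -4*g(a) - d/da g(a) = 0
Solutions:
 g(a) = C1*exp(-4*a)


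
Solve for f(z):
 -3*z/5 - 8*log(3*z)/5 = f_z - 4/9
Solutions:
 f(z) = C1 - 3*z^2/10 - 8*z*log(z)/5 - 8*z*log(3)/5 + 92*z/45


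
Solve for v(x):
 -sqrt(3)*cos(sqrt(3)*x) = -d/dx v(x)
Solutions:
 v(x) = C1 + sin(sqrt(3)*x)


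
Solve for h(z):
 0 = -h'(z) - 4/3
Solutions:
 h(z) = C1 - 4*z/3


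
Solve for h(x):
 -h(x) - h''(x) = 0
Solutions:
 h(x) = C1*sin(x) + C2*cos(x)


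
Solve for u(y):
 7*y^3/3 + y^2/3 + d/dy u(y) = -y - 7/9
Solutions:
 u(y) = C1 - 7*y^4/12 - y^3/9 - y^2/2 - 7*y/9


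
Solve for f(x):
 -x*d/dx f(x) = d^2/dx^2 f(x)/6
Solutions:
 f(x) = C1 + C2*erf(sqrt(3)*x)


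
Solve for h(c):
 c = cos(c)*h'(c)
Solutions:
 h(c) = C1 + Integral(c/cos(c), c)


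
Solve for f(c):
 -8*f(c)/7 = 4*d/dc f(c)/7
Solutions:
 f(c) = C1*exp(-2*c)


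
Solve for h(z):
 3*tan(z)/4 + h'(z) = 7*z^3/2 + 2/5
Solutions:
 h(z) = C1 + 7*z^4/8 + 2*z/5 + 3*log(cos(z))/4


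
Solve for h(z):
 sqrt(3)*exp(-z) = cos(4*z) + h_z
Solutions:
 h(z) = C1 - sin(4*z)/4 - sqrt(3)*exp(-z)


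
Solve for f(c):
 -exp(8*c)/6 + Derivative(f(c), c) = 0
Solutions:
 f(c) = C1 + exp(8*c)/48


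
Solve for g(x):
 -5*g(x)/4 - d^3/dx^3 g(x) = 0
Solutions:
 g(x) = C3*exp(-10^(1/3)*x/2) + (C1*sin(10^(1/3)*sqrt(3)*x/4) + C2*cos(10^(1/3)*sqrt(3)*x/4))*exp(10^(1/3)*x/4)


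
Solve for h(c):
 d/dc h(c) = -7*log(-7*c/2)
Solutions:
 h(c) = C1 - 7*c*log(-c) + 7*c*(-log(7) + log(2) + 1)


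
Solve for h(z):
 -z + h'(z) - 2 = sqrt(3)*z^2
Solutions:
 h(z) = C1 + sqrt(3)*z^3/3 + z^2/2 + 2*z


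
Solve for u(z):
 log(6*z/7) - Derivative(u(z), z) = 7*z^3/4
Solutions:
 u(z) = C1 - 7*z^4/16 + z*log(z) - z + z*log(6/7)


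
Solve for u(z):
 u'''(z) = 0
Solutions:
 u(z) = C1 + C2*z + C3*z^2


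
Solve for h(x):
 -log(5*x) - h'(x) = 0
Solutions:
 h(x) = C1 - x*log(x) - x*log(5) + x


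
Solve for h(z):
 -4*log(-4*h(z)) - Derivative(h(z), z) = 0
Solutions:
 Integral(1/(log(-_y) + 2*log(2)), (_y, h(z)))/4 = C1 - z


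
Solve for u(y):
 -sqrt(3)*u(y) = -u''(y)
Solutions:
 u(y) = C1*exp(-3^(1/4)*y) + C2*exp(3^(1/4)*y)


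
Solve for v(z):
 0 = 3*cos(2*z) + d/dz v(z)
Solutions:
 v(z) = C1 - 3*sin(2*z)/2


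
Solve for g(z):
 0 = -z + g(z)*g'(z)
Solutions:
 g(z) = -sqrt(C1 + z^2)
 g(z) = sqrt(C1 + z^2)


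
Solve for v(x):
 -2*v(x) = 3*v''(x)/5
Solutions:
 v(x) = C1*sin(sqrt(30)*x/3) + C2*cos(sqrt(30)*x/3)


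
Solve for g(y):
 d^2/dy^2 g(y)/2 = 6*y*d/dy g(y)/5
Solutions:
 g(y) = C1 + C2*erfi(sqrt(30)*y/5)


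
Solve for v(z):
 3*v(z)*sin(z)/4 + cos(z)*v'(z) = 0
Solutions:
 v(z) = C1*cos(z)^(3/4)


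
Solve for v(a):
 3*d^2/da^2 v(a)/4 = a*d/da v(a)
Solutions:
 v(a) = C1 + C2*erfi(sqrt(6)*a/3)


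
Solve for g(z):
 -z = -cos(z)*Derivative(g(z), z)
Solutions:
 g(z) = C1 + Integral(z/cos(z), z)


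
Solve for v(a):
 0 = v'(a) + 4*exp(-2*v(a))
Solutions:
 v(a) = log(-sqrt(C1 - 8*a))
 v(a) = log(C1 - 8*a)/2


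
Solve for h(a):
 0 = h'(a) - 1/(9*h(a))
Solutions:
 h(a) = -sqrt(C1 + 2*a)/3
 h(a) = sqrt(C1 + 2*a)/3


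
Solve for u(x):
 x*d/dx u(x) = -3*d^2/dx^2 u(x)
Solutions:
 u(x) = C1 + C2*erf(sqrt(6)*x/6)


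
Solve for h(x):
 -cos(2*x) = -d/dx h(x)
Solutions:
 h(x) = C1 + sin(2*x)/2


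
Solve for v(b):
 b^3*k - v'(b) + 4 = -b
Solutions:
 v(b) = C1 + b^4*k/4 + b^2/2 + 4*b


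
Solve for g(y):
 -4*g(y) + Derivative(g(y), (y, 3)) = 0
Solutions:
 g(y) = C3*exp(2^(2/3)*y) + (C1*sin(2^(2/3)*sqrt(3)*y/2) + C2*cos(2^(2/3)*sqrt(3)*y/2))*exp(-2^(2/3)*y/2)


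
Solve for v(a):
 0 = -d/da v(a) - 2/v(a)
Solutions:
 v(a) = -sqrt(C1 - 4*a)
 v(a) = sqrt(C1 - 4*a)


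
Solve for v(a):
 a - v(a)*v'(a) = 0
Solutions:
 v(a) = -sqrt(C1 + a^2)
 v(a) = sqrt(C1 + a^2)


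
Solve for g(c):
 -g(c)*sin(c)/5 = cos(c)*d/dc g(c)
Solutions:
 g(c) = C1*cos(c)^(1/5)


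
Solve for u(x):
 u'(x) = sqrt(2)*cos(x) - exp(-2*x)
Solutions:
 u(x) = C1 + sqrt(2)*sin(x) + exp(-2*x)/2


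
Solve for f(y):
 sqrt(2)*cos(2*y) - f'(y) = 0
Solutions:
 f(y) = C1 + sqrt(2)*sin(2*y)/2


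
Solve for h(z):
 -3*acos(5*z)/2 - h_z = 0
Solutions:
 h(z) = C1 - 3*z*acos(5*z)/2 + 3*sqrt(1 - 25*z^2)/10


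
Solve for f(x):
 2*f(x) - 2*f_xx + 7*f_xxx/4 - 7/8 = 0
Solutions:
 f(x) = C1*exp(x*(32*2^(1/3)/(21*sqrt(3201) + 1195)^(1/3) + 16 + 2^(2/3)*(21*sqrt(3201) + 1195)^(1/3))/42)*sin(2^(1/3)*sqrt(3)*x*(-2^(1/3)*(21*sqrt(3201) + 1195)^(1/3) + 32/(21*sqrt(3201) + 1195)^(1/3))/42) + C2*exp(x*(32*2^(1/3)/(21*sqrt(3201) + 1195)^(1/3) + 16 + 2^(2/3)*(21*sqrt(3201) + 1195)^(1/3))/42)*cos(2^(1/3)*sqrt(3)*x*(-2^(1/3)*(21*sqrt(3201) + 1195)^(1/3) + 32/(21*sqrt(3201) + 1195)^(1/3))/42) + C3*exp(x*(-2^(2/3)*(21*sqrt(3201) + 1195)^(1/3) - 32*2^(1/3)/(21*sqrt(3201) + 1195)^(1/3) + 8)/21) + 7/16


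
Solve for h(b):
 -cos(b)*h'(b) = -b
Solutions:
 h(b) = C1 + Integral(b/cos(b), b)


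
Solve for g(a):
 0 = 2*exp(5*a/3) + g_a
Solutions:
 g(a) = C1 - 6*exp(5*a/3)/5


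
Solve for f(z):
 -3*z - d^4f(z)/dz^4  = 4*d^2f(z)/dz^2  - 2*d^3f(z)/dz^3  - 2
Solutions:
 f(z) = C1 + C2*z - z^3/8 + z^2/16 + (C3*sin(sqrt(3)*z) + C4*cos(sqrt(3)*z))*exp(z)


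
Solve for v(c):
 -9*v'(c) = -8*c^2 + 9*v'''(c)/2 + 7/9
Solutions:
 v(c) = C1 + C2*sin(sqrt(2)*c) + C3*cos(sqrt(2)*c) + 8*c^3/27 - 79*c/81


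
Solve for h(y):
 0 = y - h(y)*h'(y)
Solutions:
 h(y) = -sqrt(C1 + y^2)
 h(y) = sqrt(C1 + y^2)


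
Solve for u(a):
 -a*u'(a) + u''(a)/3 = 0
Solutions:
 u(a) = C1 + C2*erfi(sqrt(6)*a/2)


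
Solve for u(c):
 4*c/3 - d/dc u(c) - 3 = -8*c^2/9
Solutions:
 u(c) = C1 + 8*c^3/27 + 2*c^2/3 - 3*c


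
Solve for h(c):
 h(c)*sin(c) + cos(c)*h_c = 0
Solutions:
 h(c) = C1*cos(c)


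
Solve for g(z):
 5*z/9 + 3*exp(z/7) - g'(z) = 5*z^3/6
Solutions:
 g(z) = C1 - 5*z^4/24 + 5*z^2/18 + 21*exp(z/7)


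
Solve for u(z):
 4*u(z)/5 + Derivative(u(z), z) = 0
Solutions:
 u(z) = C1*exp(-4*z/5)


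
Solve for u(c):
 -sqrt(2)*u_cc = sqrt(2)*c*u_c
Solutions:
 u(c) = C1 + C2*erf(sqrt(2)*c/2)


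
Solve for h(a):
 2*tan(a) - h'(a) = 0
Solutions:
 h(a) = C1 - 2*log(cos(a))


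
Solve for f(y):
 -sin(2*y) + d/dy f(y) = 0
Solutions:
 f(y) = C1 - cos(2*y)/2


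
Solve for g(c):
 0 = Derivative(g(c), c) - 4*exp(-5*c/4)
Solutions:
 g(c) = C1 - 16*exp(-5*c/4)/5


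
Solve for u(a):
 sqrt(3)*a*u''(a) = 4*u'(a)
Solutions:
 u(a) = C1 + C2*a^(1 + 4*sqrt(3)/3)


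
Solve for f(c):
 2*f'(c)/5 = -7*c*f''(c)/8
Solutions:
 f(c) = C1 + C2*c^(19/35)


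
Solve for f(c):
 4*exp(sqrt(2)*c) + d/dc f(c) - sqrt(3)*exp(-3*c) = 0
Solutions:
 f(c) = C1 - 2*sqrt(2)*exp(sqrt(2)*c) - sqrt(3)*exp(-3*c)/3


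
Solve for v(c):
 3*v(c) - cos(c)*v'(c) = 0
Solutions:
 v(c) = C1*(sin(c) + 1)^(3/2)/(sin(c) - 1)^(3/2)


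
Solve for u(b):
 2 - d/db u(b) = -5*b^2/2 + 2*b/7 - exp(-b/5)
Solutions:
 u(b) = C1 + 5*b^3/6 - b^2/7 + 2*b - 5*exp(-b/5)


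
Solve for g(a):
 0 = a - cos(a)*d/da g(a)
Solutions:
 g(a) = C1 + Integral(a/cos(a), a)


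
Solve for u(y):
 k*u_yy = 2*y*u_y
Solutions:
 u(y) = C1 + C2*erf(y*sqrt(-1/k))/sqrt(-1/k)


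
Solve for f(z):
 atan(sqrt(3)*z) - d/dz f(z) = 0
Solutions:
 f(z) = C1 + z*atan(sqrt(3)*z) - sqrt(3)*log(3*z^2 + 1)/6


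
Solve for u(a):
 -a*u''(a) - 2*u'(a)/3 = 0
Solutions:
 u(a) = C1 + C2*a^(1/3)


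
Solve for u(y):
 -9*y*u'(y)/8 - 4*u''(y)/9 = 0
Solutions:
 u(y) = C1 + C2*erf(9*y/8)


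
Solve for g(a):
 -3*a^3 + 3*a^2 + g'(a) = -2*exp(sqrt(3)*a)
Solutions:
 g(a) = C1 + 3*a^4/4 - a^3 - 2*sqrt(3)*exp(sqrt(3)*a)/3


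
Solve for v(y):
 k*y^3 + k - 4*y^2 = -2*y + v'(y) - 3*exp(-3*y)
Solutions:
 v(y) = C1 + k*y^4/4 + k*y - 4*y^3/3 + y^2 - exp(-3*y)


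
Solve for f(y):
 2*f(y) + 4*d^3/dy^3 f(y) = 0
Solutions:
 f(y) = C3*exp(-2^(2/3)*y/2) + (C1*sin(2^(2/3)*sqrt(3)*y/4) + C2*cos(2^(2/3)*sqrt(3)*y/4))*exp(2^(2/3)*y/4)


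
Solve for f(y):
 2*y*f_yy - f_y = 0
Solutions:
 f(y) = C1 + C2*y^(3/2)


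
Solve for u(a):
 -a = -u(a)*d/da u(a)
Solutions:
 u(a) = -sqrt(C1 + a^2)
 u(a) = sqrt(C1 + a^2)


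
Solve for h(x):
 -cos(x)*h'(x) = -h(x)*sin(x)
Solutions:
 h(x) = C1/cos(x)


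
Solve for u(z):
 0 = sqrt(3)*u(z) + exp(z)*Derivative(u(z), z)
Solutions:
 u(z) = C1*exp(sqrt(3)*exp(-z))


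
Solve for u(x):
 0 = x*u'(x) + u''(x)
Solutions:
 u(x) = C1 + C2*erf(sqrt(2)*x/2)


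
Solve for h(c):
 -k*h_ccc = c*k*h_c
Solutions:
 h(c) = C1 + Integral(C2*airyai(-c) + C3*airybi(-c), c)


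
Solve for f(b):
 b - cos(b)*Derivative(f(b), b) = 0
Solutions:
 f(b) = C1 + Integral(b/cos(b), b)


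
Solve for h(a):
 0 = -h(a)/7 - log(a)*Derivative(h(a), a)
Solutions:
 h(a) = C1*exp(-li(a)/7)


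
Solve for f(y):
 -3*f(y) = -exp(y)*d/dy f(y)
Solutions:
 f(y) = C1*exp(-3*exp(-y))


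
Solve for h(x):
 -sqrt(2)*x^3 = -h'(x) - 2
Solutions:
 h(x) = C1 + sqrt(2)*x^4/4 - 2*x


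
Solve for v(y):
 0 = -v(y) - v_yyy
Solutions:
 v(y) = C3*exp(-y) + (C1*sin(sqrt(3)*y/2) + C2*cos(sqrt(3)*y/2))*exp(y/2)


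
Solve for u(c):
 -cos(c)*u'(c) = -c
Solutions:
 u(c) = C1 + Integral(c/cos(c), c)


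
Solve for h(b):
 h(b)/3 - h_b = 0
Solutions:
 h(b) = C1*exp(b/3)


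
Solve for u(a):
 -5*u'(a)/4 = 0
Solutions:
 u(a) = C1


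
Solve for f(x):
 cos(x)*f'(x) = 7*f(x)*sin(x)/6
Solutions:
 f(x) = C1/cos(x)^(7/6)


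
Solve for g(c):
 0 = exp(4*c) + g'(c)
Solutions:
 g(c) = C1 - exp(4*c)/4


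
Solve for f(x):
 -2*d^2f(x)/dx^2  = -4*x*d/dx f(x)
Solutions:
 f(x) = C1 + C2*erfi(x)


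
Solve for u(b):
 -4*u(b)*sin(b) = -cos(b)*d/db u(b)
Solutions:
 u(b) = C1/cos(b)^4


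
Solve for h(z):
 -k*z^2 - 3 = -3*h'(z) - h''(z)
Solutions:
 h(z) = C1 + C2*exp(-3*z) + k*z^3/9 - k*z^2/9 + 2*k*z/27 + z


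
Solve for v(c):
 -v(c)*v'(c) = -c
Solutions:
 v(c) = -sqrt(C1 + c^2)
 v(c) = sqrt(C1 + c^2)


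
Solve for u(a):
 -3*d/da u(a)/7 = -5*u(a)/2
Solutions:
 u(a) = C1*exp(35*a/6)


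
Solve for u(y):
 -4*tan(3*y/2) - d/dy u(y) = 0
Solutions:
 u(y) = C1 + 8*log(cos(3*y/2))/3


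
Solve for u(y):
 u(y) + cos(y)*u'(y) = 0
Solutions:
 u(y) = C1*sqrt(sin(y) - 1)/sqrt(sin(y) + 1)


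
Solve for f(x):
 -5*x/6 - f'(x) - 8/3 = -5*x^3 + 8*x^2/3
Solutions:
 f(x) = C1 + 5*x^4/4 - 8*x^3/9 - 5*x^2/12 - 8*x/3


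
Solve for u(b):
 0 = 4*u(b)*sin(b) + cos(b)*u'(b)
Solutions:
 u(b) = C1*cos(b)^4


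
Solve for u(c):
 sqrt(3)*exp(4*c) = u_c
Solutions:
 u(c) = C1 + sqrt(3)*exp(4*c)/4


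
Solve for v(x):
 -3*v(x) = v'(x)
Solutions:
 v(x) = C1*exp(-3*x)


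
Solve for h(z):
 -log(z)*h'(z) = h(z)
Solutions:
 h(z) = C1*exp(-li(z))


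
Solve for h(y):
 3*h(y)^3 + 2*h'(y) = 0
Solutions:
 h(y) = -sqrt(-1/(C1 - 3*y))
 h(y) = sqrt(-1/(C1 - 3*y))


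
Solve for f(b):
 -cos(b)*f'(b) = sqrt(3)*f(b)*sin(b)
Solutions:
 f(b) = C1*cos(b)^(sqrt(3))


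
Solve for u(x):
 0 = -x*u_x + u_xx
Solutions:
 u(x) = C1 + C2*erfi(sqrt(2)*x/2)


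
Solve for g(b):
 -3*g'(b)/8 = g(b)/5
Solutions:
 g(b) = C1*exp(-8*b/15)


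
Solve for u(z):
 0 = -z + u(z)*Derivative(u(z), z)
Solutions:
 u(z) = -sqrt(C1 + z^2)
 u(z) = sqrt(C1 + z^2)


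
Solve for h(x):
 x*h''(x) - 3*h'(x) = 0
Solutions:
 h(x) = C1 + C2*x^4


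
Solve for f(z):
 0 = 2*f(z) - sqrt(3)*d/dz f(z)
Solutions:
 f(z) = C1*exp(2*sqrt(3)*z/3)


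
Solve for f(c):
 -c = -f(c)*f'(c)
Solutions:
 f(c) = -sqrt(C1 + c^2)
 f(c) = sqrt(C1 + c^2)


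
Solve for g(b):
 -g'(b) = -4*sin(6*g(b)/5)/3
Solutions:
 -4*b/3 + 5*log(cos(6*g(b)/5) - 1)/12 - 5*log(cos(6*g(b)/5) + 1)/12 = C1


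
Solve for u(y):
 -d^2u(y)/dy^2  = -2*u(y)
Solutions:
 u(y) = C1*exp(-sqrt(2)*y) + C2*exp(sqrt(2)*y)


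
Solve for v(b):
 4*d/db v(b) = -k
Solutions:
 v(b) = C1 - b*k/4


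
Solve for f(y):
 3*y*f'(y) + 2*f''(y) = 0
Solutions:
 f(y) = C1 + C2*erf(sqrt(3)*y/2)


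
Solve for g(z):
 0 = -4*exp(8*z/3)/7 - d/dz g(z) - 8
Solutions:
 g(z) = C1 - 8*z - 3*exp(8*z/3)/14


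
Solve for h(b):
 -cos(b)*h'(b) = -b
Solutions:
 h(b) = C1 + Integral(b/cos(b), b)


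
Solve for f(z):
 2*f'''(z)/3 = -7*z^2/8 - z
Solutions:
 f(z) = C1 + C2*z + C3*z^2 - 7*z^5/320 - z^4/16


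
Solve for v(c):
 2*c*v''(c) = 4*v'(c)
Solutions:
 v(c) = C1 + C2*c^3


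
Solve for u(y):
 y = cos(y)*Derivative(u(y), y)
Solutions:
 u(y) = C1 + Integral(y/cos(y), y)


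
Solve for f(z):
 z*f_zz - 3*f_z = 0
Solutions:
 f(z) = C1 + C2*z^4


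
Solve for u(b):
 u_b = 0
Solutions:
 u(b) = C1


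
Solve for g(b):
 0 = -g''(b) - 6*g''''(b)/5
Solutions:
 g(b) = C1 + C2*b + C3*sin(sqrt(30)*b/6) + C4*cos(sqrt(30)*b/6)


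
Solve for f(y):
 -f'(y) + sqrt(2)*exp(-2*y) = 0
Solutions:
 f(y) = C1 - sqrt(2)*exp(-2*y)/2


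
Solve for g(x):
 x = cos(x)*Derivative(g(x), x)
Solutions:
 g(x) = C1 + Integral(x/cos(x), x)


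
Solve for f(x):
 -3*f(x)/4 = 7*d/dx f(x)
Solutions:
 f(x) = C1*exp(-3*x/28)


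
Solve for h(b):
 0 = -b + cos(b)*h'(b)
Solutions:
 h(b) = C1 + Integral(b/cos(b), b)


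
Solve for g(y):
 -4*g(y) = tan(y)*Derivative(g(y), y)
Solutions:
 g(y) = C1/sin(y)^4


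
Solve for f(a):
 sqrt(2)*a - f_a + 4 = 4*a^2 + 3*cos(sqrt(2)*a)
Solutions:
 f(a) = C1 - 4*a^3/3 + sqrt(2)*a^2/2 + 4*a - 3*sqrt(2)*sin(sqrt(2)*a)/2


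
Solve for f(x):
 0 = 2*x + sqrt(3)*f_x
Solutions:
 f(x) = C1 - sqrt(3)*x^2/3


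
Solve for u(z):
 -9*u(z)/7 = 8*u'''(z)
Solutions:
 u(z) = C3*exp(-21^(2/3)*z/14) + (C1*sin(3*3^(1/6)*7^(2/3)*z/28) + C2*cos(3*3^(1/6)*7^(2/3)*z/28))*exp(21^(2/3)*z/28)


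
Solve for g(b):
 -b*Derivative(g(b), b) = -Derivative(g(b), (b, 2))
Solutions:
 g(b) = C1 + C2*erfi(sqrt(2)*b/2)


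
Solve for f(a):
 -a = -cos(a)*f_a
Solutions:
 f(a) = C1 + Integral(a/cos(a), a)


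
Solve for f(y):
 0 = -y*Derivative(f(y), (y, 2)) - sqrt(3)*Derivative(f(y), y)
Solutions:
 f(y) = C1 + C2*y^(1 - sqrt(3))


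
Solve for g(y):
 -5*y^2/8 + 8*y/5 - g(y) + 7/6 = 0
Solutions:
 g(y) = -5*y^2/8 + 8*y/5 + 7/6


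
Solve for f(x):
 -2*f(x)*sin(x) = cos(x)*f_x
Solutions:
 f(x) = C1*cos(x)^2


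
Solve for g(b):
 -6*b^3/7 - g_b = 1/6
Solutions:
 g(b) = C1 - 3*b^4/14 - b/6


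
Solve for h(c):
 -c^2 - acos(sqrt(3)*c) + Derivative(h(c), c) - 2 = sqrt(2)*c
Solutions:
 h(c) = C1 + c^3/3 + sqrt(2)*c^2/2 + c*acos(sqrt(3)*c) + 2*c - sqrt(3)*sqrt(1 - 3*c^2)/3


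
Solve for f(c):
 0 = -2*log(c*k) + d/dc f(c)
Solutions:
 f(c) = C1 + 2*c*log(c*k) - 2*c


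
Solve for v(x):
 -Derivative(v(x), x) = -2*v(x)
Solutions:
 v(x) = C1*exp(2*x)


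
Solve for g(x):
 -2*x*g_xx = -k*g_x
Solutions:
 g(x) = C1 + x^(re(k)/2 + 1)*(C2*sin(log(x)*Abs(im(k))/2) + C3*cos(log(x)*im(k)/2))


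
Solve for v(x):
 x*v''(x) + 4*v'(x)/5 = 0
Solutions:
 v(x) = C1 + C2*x^(1/5)


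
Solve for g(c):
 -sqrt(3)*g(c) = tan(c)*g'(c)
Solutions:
 g(c) = C1/sin(c)^(sqrt(3))


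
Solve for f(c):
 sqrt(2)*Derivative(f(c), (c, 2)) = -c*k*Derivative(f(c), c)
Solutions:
 f(c) = Piecewise((-2^(3/4)*sqrt(pi)*C1*erf(2^(1/4)*c*sqrt(k)/2)/(2*sqrt(k)) - C2, (k > 0) | (k < 0)), (-C1*c - C2, True))


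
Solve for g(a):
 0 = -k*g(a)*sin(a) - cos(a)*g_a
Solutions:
 g(a) = C1*exp(k*log(cos(a)))


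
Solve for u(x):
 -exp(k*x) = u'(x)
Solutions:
 u(x) = C1 - exp(k*x)/k


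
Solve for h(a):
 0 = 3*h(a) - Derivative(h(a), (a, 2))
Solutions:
 h(a) = C1*exp(-sqrt(3)*a) + C2*exp(sqrt(3)*a)


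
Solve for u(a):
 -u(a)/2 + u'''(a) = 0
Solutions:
 u(a) = C3*exp(2^(2/3)*a/2) + (C1*sin(2^(2/3)*sqrt(3)*a/4) + C2*cos(2^(2/3)*sqrt(3)*a/4))*exp(-2^(2/3)*a/4)


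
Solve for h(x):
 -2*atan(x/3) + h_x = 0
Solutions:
 h(x) = C1 + 2*x*atan(x/3) - 3*log(x^2 + 9)


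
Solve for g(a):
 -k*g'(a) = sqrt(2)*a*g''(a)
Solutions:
 g(a) = C1 + a^(-sqrt(2)*re(k)/2 + 1)*(C2*sin(sqrt(2)*log(a)*Abs(im(k))/2) + C3*cos(sqrt(2)*log(a)*im(k)/2))


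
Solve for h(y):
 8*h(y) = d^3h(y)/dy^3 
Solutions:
 h(y) = C3*exp(2*y) + (C1*sin(sqrt(3)*y) + C2*cos(sqrt(3)*y))*exp(-y)


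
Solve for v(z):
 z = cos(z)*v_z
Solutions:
 v(z) = C1 + Integral(z/cos(z), z)


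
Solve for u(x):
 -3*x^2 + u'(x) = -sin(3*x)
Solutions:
 u(x) = C1 + x^3 + cos(3*x)/3


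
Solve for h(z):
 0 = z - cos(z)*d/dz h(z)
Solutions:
 h(z) = C1 + Integral(z/cos(z), z)


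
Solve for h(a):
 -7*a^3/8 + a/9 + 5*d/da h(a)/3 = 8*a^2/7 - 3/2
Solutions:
 h(a) = C1 + 21*a^4/160 + 8*a^3/35 - a^2/30 - 9*a/10


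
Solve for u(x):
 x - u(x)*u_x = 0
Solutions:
 u(x) = -sqrt(C1 + x^2)
 u(x) = sqrt(C1 + x^2)


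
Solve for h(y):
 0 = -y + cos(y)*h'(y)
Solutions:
 h(y) = C1 + Integral(y/cos(y), y)


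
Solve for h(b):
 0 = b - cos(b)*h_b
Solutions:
 h(b) = C1 + Integral(b/cos(b), b)


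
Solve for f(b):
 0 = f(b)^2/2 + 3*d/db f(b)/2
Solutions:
 f(b) = 3/(C1 + b)


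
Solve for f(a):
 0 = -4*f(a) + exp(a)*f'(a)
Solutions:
 f(a) = C1*exp(-4*exp(-a))


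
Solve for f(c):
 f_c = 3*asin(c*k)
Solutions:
 f(c) = C1 + 3*Piecewise((c*asin(c*k) + sqrt(-c^2*k^2 + 1)/k, Ne(k, 0)), (0, True))


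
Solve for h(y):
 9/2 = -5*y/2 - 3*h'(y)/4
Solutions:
 h(y) = C1 - 5*y^2/3 - 6*y


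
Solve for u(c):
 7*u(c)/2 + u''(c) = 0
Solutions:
 u(c) = C1*sin(sqrt(14)*c/2) + C2*cos(sqrt(14)*c/2)


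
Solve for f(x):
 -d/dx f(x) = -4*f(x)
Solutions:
 f(x) = C1*exp(4*x)


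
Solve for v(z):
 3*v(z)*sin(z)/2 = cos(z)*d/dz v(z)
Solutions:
 v(z) = C1/cos(z)^(3/2)


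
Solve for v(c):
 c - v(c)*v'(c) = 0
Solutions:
 v(c) = -sqrt(C1 + c^2)
 v(c) = sqrt(C1 + c^2)


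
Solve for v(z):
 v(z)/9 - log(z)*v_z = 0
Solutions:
 v(z) = C1*exp(li(z)/9)


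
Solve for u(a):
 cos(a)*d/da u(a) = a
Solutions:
 u(a) = C1 + Integral(a/cos(a), a)


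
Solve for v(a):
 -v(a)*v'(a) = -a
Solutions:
 v(a) = -sqrt(C1 + a^2)
 v(a) = sqrt(C1 + a^2)


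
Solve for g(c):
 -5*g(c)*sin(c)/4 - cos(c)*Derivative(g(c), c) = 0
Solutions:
 g(c) = C1*cos(c)^(5/4)


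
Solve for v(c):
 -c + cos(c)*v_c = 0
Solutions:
 v(c) = C1 + Integral(c/cos(c), c)


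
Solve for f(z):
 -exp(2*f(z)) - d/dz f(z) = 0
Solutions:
 f(z) = log(-sqrt(-1/(C1 - z))) - log(2)/2
 f(z) = log(-1/(C1 - z))/2 - log(2)/2


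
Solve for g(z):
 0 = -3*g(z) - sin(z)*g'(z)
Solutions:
 g(z) = C1*(cos(z) + 1)^(3/2)/(cos(z) - 1)^(3/2)


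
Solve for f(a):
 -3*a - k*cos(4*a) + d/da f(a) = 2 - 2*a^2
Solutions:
 f(a) = C1 - 2*a^3/3 + 3*a^2/2 + 2*a + k*sin(4*a)/4


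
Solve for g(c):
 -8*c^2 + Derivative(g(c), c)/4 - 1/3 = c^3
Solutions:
 g(c) = C1 + c^4 + 32*c^3/3 + 4*c/3


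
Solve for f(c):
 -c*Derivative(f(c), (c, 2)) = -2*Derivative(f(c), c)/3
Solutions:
 f(c) = C1 + C2*c^(5/3)


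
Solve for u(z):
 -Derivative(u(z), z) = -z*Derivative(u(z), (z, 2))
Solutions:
 u(z) = C1 + C2*z^2


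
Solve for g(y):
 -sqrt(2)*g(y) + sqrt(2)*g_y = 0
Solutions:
 g(y) = C1*exp(y)


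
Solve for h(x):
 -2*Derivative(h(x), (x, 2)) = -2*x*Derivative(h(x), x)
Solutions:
 h(x) = C1 + C2*erfi(sqrt(2)*x/2)


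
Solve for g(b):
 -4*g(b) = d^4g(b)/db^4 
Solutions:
 g(b) = (C1*sin(b) + C2*cos(b))*exp(-b) + (C3*sin(b) + C4*cos(b))*exp(b)


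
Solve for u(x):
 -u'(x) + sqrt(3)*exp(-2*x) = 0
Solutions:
 u(x) = C1 - sqrt(3)*exp(-2*x)/2


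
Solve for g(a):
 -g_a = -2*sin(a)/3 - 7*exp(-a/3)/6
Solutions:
 g(a) = C1 - 2*cos(a)/3 - 7*exp(-a/3)/2


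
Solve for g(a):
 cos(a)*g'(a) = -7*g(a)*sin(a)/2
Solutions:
 g(a) = C1*cos(a)^(7/2)


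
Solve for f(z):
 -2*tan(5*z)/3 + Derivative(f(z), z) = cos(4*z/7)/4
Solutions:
 f(z) = C1 - 2*log(cos(5*z))/15 + 7*sin(4*z/7)/16


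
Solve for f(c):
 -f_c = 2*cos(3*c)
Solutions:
 f(c) = C1 - 2*sin(3*c)/3


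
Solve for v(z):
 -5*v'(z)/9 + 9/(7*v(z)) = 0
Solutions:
 v(z) = -sqrt(C1 + 5670*z)/35
 v(z) = sqrt(C1 + 5670*z)/35


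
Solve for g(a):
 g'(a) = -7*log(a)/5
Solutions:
 g(a) = C1 - 7*a*log(a)/5 + 7*a/5


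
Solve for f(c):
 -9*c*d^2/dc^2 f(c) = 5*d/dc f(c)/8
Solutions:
 f(c) = C1 + C2*c^(67/72)


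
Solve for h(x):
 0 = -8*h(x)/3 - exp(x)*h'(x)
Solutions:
 h(x) = C1*exp(8*exp(-x)/3)


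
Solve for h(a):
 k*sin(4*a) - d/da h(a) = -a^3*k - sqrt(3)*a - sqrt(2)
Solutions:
 h(a) = C1 + a^4*k/4 + sqrt(3)*a^2/2 + sqrt(2)*a - k*cos(4*a)/4


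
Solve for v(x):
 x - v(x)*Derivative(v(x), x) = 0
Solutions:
 v(x) = -sqrt(C1 + x^2)
 v(x) = sqrt(C1 + x^2)


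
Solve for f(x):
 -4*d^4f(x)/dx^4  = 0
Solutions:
 f(x) = C1 + C2*x + C3*x^2 + C4*x^3


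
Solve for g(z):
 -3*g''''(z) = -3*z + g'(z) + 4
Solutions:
 g(z) = C1 + C4*exp(-3^(2/3)*z/3) + 3*z^2/2 - 4*z + (C2*sin(3^(1/6)*z/2) + C3*cos(3^(1/6)*z/2))*exp(3^(2/3)*z/6)


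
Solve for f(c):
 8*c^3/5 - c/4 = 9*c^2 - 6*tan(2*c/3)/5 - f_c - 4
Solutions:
 f(c) = C1 - 2*c^4/5 + 3*c^3 + c^2/8 - 4*c + 9*log(cos(2*c/3))/5


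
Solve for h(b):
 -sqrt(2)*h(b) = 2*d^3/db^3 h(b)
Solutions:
 h(b) = C3*exp(-2^(5/6)*b/2) + (C1*sin(2^(5/6)*sqrt(3)*b/4) + C2*cos(2^(5/6)*sqrt(3)*b/4))*exp(2^(5/6)*b/4)


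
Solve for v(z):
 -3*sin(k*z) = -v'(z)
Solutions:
 v(z) = C1 - 3*cos(k*z)/k


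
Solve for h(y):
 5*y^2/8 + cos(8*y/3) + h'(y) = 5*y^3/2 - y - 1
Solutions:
 h(y) = C1 + 5*y^4/8 - 5*y^3/24 - y^2/2 - y - 3*sin(8*y/3)/8


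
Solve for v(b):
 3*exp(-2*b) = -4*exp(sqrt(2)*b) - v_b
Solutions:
 v(b) = C1 - 2*sqrt(2)*exp(sqrt(2)*b) + 3*exp(-2*b)/2


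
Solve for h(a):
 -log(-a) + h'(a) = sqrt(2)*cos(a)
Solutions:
 h(a) = C1 + a*log(-a) - a + sqrt(2)*sin(a)


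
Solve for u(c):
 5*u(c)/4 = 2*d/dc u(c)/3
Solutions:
 u(c) = C1*exp(15*c/8)


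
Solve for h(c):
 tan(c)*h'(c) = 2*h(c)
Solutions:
 h(c) = C1*sin(c)^2


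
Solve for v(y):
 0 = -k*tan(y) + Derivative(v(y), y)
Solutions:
 v(y) = C1 - k*log(cos(y))


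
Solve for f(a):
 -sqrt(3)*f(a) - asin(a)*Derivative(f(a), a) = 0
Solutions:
 f(a) = C1*exp(-sqrt(3)*Integral(1/asin(a), a))


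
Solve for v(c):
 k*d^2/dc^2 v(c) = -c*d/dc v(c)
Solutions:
 v(c) = C1 + C2*sqrt(k)*erf(sqrt(2)*c*sqrt(1/k)/2)


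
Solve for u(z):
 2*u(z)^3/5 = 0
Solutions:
 u(z) = 0


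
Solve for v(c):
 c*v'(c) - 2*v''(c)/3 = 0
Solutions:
 v(c) = C1 + C2*erfi(sqrt(3)*c/2)


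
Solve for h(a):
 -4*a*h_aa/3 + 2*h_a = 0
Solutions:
 h(a) = C1 + C2*a^(5/2)


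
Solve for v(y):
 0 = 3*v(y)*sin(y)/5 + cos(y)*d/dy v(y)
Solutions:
 v(y) = C1*cos(y)^(3/5)


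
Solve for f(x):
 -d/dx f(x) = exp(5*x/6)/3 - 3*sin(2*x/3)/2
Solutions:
 f(x) = C1 - 2*exp(5*x/6)/5 - 9*cos(2*x/3)/4


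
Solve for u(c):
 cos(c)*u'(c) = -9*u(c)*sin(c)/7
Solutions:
 u(c) = C1*cos(c)^(9/7)


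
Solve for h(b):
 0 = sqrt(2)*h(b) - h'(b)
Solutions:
 h(b) = C1*exp(sqrt(2)*b)


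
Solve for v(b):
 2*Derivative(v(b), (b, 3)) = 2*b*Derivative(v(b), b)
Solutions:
 v(b) = C1 + Integral(C2*airyai(b) + C3*airybi(b), b)


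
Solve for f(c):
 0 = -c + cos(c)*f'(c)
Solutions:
 f(c) = C1 + Integral(c/cos(c), c)


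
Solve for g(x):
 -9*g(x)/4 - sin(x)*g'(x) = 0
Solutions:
 g(x) = C1*(cos(x) + 1)^(9/8)/(cos(x) - 1)^(9/8)


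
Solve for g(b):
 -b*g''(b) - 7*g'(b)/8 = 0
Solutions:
 g(b) = C1 + C2*b^(1/8)


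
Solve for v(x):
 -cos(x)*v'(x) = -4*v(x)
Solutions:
 v(x) = C1*(sin(x)^2 + 2*sin(x) + 1)/(sin(x)^2 - 2*sin(x) + 1)


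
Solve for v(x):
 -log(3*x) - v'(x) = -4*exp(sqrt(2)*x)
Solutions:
 v(x) = C1 - x*log(x) + x*(1 - log(3)) + 2*sqrt(2)*exp(sqrt(2)*x)


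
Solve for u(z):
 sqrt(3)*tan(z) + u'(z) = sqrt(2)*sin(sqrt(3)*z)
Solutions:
 u(z) = C1 + sqrt(3)*log(cos(z)) - sqrt(6)*cos(sqrt(3)*z)/3


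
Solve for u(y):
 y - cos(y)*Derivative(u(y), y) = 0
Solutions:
 u(y) = C1 + Integral(y/cos(y), y)


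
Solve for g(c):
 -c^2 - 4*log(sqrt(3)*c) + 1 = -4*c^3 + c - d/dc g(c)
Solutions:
 g(c) = C1 - c^4 + c^3/3 + c^2/2 + 4*c*log(c) - 5*c + c*log(9)


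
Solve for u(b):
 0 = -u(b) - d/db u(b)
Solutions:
 u(b) = C1*exp(-b)


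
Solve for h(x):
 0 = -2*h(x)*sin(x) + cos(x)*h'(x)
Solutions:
 h(x) = C1/cos(x)^2


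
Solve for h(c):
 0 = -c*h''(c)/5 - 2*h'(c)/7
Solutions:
 h(c) = C1 + C2/c^(3/7)


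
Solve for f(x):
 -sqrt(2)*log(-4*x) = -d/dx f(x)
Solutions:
 f(x) = C1 + sqrt(2)*x*log(-x) + sqrt(2)*x*(-1 + 2*log(2))


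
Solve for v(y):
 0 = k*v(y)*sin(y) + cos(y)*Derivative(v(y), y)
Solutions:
 v(y) = C1*exp(k*log(cos(y)))


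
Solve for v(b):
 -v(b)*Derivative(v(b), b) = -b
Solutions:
 v(b) = -sqrt(C1 + b^2)
 v(b) = sqrt(C1 + b^2)


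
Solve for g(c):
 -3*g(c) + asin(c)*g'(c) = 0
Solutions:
 g(c) = C1*exp(3*Integral(1/asin(c), c))


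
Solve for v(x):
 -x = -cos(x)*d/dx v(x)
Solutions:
 v(x) = C1 + Integral(x/cos(x), x)


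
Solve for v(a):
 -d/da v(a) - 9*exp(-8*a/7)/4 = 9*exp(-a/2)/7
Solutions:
 v(a) = C1 + 18*exp(-a/2)/7 + 63*exp(-8*a/7)/32


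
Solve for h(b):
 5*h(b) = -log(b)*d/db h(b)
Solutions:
 h(b) = C1*exp(-5*li(b))


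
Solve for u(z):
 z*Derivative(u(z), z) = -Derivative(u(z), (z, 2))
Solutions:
 u(z) = C1 + C2*erf(sqrt(2)*z/2)


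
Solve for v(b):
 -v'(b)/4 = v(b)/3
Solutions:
 v(b) = C1*exp(-4*b/3)


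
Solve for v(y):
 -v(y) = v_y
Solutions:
 v(y) = C1*exp(-y)


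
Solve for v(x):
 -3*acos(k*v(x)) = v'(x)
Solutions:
 Integral(1/acos(_y*k), (_y, v(x))) = C1 - 3*x


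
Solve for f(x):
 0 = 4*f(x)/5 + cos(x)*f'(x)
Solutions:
 f(x) = C1*(sin(x) - 1)^(2/5)/(sin(x) + 1)^(2/5)


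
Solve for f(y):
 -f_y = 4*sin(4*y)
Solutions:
 f(y) = C1 + cos(4*y)


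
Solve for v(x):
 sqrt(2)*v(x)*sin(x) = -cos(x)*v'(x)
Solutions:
 v(x) = C1*cos(x)^(sqrt(2))


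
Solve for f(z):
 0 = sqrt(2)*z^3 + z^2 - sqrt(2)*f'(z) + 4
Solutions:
 f(z) = C1 + z^4/4 + sqrt(2)*z^3/6 + 2*sqrt(2)*z


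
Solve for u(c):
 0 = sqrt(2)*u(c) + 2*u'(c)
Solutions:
 u(c) = C1*exp(-sqrt(2)*c/2)


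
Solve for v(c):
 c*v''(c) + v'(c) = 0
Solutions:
 v(c) = C1 + C2*log(c)


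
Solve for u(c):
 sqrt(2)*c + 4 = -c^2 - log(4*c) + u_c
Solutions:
 u(c) = C1 + c^3/3 + sqrt(2)*c^2/2 + c*log(c) + c*log(4) + 3*c


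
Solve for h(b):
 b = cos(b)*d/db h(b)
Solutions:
 h(b) = C1 + Integral(b/cos(b), b)


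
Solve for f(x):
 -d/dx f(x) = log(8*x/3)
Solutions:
 f(x) = C1 - x*log(x) + x*log(3/8) + x


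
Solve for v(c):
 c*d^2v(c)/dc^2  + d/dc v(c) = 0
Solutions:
 v(c) = C1 + C2*log(c)


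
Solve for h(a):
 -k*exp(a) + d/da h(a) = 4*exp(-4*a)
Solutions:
 h(a) = C1 + k*exp(a) - exp(-4*a)


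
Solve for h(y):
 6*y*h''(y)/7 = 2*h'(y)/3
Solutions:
 h(y) = C1 + C2*y^(16/9)


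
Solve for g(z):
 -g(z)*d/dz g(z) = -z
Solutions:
 g(z) = -sqrt(C1 + z^2)
 g(z) = sqrt(C1 + z^2)


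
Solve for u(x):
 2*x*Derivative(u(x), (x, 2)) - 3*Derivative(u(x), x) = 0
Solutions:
 u(x) = C1 + C2*x^(5/2)


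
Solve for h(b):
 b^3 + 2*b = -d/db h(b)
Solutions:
 h(b) = C1 - b^4/4 - b^2


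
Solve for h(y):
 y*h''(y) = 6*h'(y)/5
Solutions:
 h(y) = C1 + C2*y^(11/5)


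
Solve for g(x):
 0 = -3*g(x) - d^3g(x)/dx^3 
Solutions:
 g(x) = C3*exp(-3^(1/3)*x) + (C1*sin(3^(5/6)*x/2) + C2*cos(3^(5/6)*x/2))*exp(3^(1/3)*x/2)
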